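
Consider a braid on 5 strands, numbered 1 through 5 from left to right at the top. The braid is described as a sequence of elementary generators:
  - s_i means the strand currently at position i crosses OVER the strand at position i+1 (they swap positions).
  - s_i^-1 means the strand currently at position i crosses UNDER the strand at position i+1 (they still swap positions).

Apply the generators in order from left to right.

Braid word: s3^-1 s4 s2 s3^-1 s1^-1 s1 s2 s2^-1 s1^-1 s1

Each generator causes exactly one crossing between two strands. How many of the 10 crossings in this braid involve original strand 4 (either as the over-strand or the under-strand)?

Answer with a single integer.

Answer: 8

Derivation:
Gen 1: crossing 3x4. Involves strand 4? yes. Count so far: 1
Gen 2: crossing 3x5. Involves strand 4? no. Count so far: 1
Gen 3: crossing 2x4. Involves strand 4? yes. Count so far: 2
Gen 4: crossing 2x5. Involves strand 4? no. Count so far: 2
Gen 5: crossing 1x4. Involves strand 4? yes. Count so far: 3
Gen 6: crossing 4x1. Involves strand 4? yes. Count so far: 4
Gen 7: crossing 4x5. Involves strand 4? yes. Count so far: 5
Gen 8: crossing 5x4. Involves strand 4? yes. Count so far: 6
Gen 9: crossing 1x4. Involves strand 4? yes. Count so far: 7
Gen 10: crossing 4x1. Involves strand 4? yes. Count so far: 8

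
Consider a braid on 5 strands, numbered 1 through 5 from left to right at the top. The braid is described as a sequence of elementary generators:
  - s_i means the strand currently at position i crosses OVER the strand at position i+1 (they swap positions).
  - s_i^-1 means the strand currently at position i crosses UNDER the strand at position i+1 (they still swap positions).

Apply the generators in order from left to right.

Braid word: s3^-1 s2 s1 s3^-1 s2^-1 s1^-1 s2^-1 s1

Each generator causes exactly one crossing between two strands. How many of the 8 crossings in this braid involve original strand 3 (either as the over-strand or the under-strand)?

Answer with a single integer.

Answer: 5

Derivation:
Gen 1: crossing 3x4. Involves strand 3? yes. Count so far: 1
Gen 2: crossing 2x4. Involves strand 3? no. Count so far: 1
Gen 3: crossing 1x4. Involves strand 3? no. Count so far: 1
Gen 4: crossing 2x3. Involves strand 3? yes. Count so far: 2
Gen 5: crossing 1x3. Involves strand 3? yes. Count so far: 3
Gen 6: crossing 4x3. Involves strand 3? yes. Count so far: 4
Gen 7: crossing 4x1. Involves strand 3? no. Count so far: 4
Gen 8: crossing 3x1. Involves strand 3? yes. Count so far: 5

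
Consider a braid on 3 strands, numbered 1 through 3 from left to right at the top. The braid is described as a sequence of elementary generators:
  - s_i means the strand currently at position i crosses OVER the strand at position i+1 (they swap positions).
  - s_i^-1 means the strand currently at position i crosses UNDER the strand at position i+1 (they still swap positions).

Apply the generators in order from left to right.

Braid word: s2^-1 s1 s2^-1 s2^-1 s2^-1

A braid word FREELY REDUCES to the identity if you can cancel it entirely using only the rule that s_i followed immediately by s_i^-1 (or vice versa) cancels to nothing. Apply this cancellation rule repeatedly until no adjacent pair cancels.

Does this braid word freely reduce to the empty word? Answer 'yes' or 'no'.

Answer: no

Derivation:
Gen 1 (s2^-1): push. Stack: [s2^-1]
Gen 2 (s1): push. Stack: [s2^-1 s1]
Gen 3 (s2^-1): push. Stack: [s2^-1 s1 s2^-1]
Gen 4 (s2^-1): push. Stack: [s2^-1 s1 s2^-1 s2^-1]
Gen 5 (s2^-1): push. Stack: [s2^-1 s1 s2^-1 s2^-1 s2^-1]
Reduced word: s2^-1 s1 s2^-1 s2^-1 s2^-1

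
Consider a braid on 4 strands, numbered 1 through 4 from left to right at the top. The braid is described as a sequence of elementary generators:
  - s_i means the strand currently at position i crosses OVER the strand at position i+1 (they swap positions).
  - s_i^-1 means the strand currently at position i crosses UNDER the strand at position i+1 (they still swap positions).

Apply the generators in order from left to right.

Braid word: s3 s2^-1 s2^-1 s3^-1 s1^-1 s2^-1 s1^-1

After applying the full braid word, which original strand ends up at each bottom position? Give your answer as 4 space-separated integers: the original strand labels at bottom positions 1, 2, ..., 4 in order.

Gen 1 (s3): strand 3 crosses over strand 4. Perm now: [1 2 4 3]
Gen 2 (s2^-1): strand 2 crosses under strand 4. Perm now: [1 4 2 3]
Gen 3 (s2^-1): strand 4 crosses under strand 2. Perm now: [1 2 4 3]
Gen 4 (s3^-1): strand 4 crosses under strand 3. Perm now: [1 2 3 4]
Gen 5 (s1^-1): strand 1 crosses under strand 2. Perm now: [2 1 3 4]
Gen 6 (s2^-1): strand 1 crosses under strand 3. Perm now: [2 3 1 4]
Gen 7 (s1^-1): strand 2 crosses under strand 3. Perm now: [3 2 1 4]

Answer: 3 2 1 4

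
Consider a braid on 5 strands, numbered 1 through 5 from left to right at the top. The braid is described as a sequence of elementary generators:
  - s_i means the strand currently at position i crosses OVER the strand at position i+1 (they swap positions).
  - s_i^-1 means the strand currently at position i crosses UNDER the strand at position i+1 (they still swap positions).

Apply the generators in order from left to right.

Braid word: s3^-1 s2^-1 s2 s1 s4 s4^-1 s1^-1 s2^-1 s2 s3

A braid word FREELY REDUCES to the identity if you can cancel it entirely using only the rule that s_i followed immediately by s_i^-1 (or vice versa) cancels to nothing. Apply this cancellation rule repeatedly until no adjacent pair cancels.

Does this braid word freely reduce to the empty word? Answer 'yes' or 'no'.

Answer: yes

Derivation:
Gen 1 (s3^-1): push. Stack: [s3^-1]
Gen 2 (s2^-1): push. Stack: [s3^-1 s2^-1]
Gen 3 (s2): cancels prior s2^-1. Stack: [s3^-1]
Gen 4 (s1): push. Stack: [s3^-1 s1]
Gen 5 (s4): push. Stack: [s3^-1 s1 s4]
Gen 6 (s4^-1): cancels prior s4. Stack: [s3^-1 s1]
Gen 7 (s1^-1): cancels prior s1. Stack: [s3^-1]
Gen 8 (s2^-1): push. Stack: [s3^-1 s2^-1]
Gen 9 (s2): cancels prior s2^-1. Stack: [s3^-1]
Gen 10 (s3): cancels prior s3^-1. Stack: []
Reduced word: (empty)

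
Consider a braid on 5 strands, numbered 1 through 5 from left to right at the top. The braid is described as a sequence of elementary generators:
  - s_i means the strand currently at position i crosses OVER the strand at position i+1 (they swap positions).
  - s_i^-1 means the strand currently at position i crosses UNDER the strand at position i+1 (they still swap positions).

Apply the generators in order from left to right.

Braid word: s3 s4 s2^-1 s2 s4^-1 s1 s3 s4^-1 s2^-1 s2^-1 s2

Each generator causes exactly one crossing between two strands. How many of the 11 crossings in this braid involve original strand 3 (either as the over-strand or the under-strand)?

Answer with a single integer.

Answer: 7

Derivation:
Gen 1: crossing 3x4. Involves strand 3? yes. Count so far: 1
Gen 2: crossing 3x5. Involves strand 3? yes. Count so far: 2
Gen 3: crossing 2x4. Involves strand 3? no. Count so far: 2
Gen 4: crossing 4x2. Involves strand 3? no. Count so far: 2
Gen 5: crossing 5x3. Involves strand 3? yes. Count so far: 3
Gen 6: crossing 1x2. Involves strand 3? no. Count so far: 3
Gen 7: crossing 4x3. Involves strand 3? yes. Count so far: 4
Gen 8: crossing 4x5. Involves strand 3? no. Count so far: 4
Gen 9: crossing 1x3. Involves strand 3? yes. Count so far: 5
Gen 10: crossing 3x1. Involves strand 3? yes. Count so far: 6
Gen 11: crossing 1x3. Involves strand 3? yes. Count so far: 7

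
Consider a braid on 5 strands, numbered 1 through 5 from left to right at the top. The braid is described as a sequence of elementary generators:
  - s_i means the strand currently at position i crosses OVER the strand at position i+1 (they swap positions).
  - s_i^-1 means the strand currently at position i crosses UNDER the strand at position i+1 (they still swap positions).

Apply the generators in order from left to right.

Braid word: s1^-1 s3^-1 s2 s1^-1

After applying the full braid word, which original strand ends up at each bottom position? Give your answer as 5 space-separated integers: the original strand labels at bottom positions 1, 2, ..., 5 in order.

Gen 1 (s1^-1): strand 1 crosses under strand 2. Perm now: [2 1 3 4 5]
Gen 2 (s3^-1): strand 3 crosses under strand 4. Perm now: [2 1 4 3 5]
Gen 3 (s2): strand 1 crosses over strand 4. Perm now: [2 4 1 3 5]
Gen 4 (s1^-1): strand 2 crosses under strand 4. Perm now: [4 2 1 3 5]

Answer: 4 2 1 3 5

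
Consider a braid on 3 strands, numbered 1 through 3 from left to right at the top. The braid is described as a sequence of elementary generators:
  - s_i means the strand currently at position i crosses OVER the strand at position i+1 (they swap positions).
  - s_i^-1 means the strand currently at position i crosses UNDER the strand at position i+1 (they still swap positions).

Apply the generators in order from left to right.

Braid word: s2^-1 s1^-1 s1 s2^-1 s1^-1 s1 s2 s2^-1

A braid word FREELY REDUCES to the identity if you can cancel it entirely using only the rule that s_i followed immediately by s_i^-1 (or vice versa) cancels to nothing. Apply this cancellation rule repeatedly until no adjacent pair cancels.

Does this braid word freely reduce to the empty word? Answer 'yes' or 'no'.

Gen 1 (s2^-1): push. Stack: [s2^-1]
Gen 2 (s1^-1): push. Stack: [s2^-1 s1^-1]
Gen 3 (s1): cancels prior s1^-1. Stack: [s2^-1]
Gen 4 (s2^-1): push. Stack: [s2^-1 s2^-1]
Gen 5 (s1^-1): push. Stack: [s2^-1 s2^-1 s1^-1]
Gen 6 (s1): cancels prior s1^-1. Stack: [s2^-1 s2^-1]
Gen 7 (s2): cancels prior s2^-1. Stack: [s2^-1]
Gen 8 (s2^-1): push. Stack: [s2^-1 s2^-1]
Reduced word: s2^-1 s2^-1

Answer: no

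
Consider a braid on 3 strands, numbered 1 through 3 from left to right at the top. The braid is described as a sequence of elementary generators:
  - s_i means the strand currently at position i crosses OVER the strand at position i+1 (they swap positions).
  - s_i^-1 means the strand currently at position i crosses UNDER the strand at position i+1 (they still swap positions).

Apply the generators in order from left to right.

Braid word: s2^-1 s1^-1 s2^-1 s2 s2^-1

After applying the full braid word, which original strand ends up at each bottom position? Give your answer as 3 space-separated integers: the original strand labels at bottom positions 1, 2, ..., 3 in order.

Answer: 3 2 1

Derivation:
Gen 1 (s2^-1): strand 2 crosses under strand 3. Perm now: [1 3 2]
Gen 2 (s1^-1): strand 1 crosses under strand 3. Perm now: [3 1 2]
Gen 3 (s2^-1): strand 1 crosses under strand 2. Perm now: [3 2 1]
Gen 4 (s2): strand 2 crosses over strand 1. Perm now: [3 1 2]
Gen 5 (s2^-1): strand 1 crosses under strand 2. Perm now: [3 2 1]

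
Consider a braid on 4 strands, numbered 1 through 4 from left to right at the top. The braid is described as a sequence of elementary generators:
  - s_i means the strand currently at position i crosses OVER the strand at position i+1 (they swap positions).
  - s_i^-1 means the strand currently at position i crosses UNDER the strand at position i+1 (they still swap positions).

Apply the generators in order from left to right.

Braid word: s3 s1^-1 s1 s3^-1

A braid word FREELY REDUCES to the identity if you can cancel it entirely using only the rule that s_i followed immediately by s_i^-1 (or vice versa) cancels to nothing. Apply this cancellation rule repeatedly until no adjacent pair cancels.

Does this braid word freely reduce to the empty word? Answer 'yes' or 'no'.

Answer: yes

Derivation:
Gen 1 (s3): push. Stack: [s3]
Gen 2 (s1^-1): push. Stack: [s3 s1^-1]
Gen 3 (s1): cancels prior s1^-1. Stack: [s3]
Gen 4 (s3^-1): cancels prior s3. Stack: []
Reduced word: (empty)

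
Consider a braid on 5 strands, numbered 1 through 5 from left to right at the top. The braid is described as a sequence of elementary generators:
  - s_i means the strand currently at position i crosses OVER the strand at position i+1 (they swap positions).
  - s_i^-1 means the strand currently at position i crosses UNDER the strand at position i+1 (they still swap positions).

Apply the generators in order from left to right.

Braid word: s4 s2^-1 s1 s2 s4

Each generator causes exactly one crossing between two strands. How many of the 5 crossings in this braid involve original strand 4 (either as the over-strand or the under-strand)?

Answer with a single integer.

Gen 1: crossing 4x5. Involves strand 4? yes. Count so far: 1
Gen 2: crossing 2x3. Involves strand 4? no. Count so far: 1
Gen 3: crossing 1x3. Involves strand 4? no. Count so far: 1
Gen 4: crossing 1x2. Involves strand 4? no. Count so far: 1
Gen 5: crossing 5x4. Involves strand 4? yes. Count so far: 2

Answer: 2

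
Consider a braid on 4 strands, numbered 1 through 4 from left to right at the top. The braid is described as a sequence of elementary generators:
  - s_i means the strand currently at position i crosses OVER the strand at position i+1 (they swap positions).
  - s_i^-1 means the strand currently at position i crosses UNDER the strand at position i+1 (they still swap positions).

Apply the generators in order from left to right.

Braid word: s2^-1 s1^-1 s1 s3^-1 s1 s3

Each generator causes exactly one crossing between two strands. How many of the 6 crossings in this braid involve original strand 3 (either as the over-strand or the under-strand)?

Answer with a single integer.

Gen 1: crossing 2x3. Involves strand 3? yes. Count so far: 1
Gen 2: crossing 1x3. Involves strand 3? yes. Count so far: 2
Gen 3: crossing 3x1. Involves strand 3? yes. Count so far: 3
Gen 4: crossing 2x4. Involves strand 3? no. Count so far: 3
Gen 5: crossing 1x3. Involves strand 3? yes. Count so far: 4
Gen 6: crossing 4x2. Involves strand 3? no. Count so far: 4

Answer: 4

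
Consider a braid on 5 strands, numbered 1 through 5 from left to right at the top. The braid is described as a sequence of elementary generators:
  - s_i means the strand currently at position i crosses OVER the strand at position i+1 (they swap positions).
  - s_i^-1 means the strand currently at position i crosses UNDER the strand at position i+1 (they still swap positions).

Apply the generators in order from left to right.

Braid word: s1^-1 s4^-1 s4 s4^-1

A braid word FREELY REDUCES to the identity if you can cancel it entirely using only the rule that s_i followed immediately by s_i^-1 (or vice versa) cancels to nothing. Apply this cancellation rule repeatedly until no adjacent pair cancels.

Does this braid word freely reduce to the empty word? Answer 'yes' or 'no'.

Gen 1 (s1^-1): push. Stack: [s1^-1]
Gen 2 (s4^-1): push. Stack: [s1^-1 s4^-1]
Gen 3 (s4): cancels prior s4^-1. Stack: [s1^-1]
Gen 4 (s4^-1): push. Stack: [s1^-1 s4^-1]
Reduced word: s1^-1 s4^-1

Answer: no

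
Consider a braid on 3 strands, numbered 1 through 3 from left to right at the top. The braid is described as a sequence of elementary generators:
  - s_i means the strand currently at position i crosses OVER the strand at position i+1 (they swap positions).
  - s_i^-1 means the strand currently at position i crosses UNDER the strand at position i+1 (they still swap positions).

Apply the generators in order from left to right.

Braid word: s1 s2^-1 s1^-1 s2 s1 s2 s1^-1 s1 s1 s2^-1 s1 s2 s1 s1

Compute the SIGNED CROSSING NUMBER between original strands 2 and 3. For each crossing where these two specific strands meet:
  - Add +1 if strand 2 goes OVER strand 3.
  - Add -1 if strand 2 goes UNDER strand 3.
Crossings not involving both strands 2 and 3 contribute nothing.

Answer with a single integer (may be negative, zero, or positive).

Gen 1: crossing 1x2. Both 2&3? no. Sum: 0
Gen 2: crossing 1x3. Both 2&3? no. Sum: 0
Gen 3: 2 under 3. Both 2&3? yes. Contrib: -1. Sum: -1
Gen 4: crossing 2x1. Both 2&3? no. Sum: -1
Gen 5: crossing 3x1. Both 2&3? no. Sum: -1
Gen 6: 3 over 2. Both 2&3? yes. Contrib: -1. Sum: -2
Gen 7: crossing 1x2. Both 2&3? no. Sum: -2
Gen 8: crossing 2x1. Both 2&3? no. Sum: -2
Gen 9: crossing 1x2. Both 2&3? no. Sum: -2
Gen 10: crossing 1x3. Both 2&3? no. Sum: -2
Gen 11: 2 over 3. Both 2&3? yes. Contrib: +1. Sum: -1
Gen 12: crossing 2x1. Both 2&3? no. Sum: -1
Gen 13: crossing 3x1. Both 2&3? no. Sum: -1
Gen 14: crossing 1x3. Both 2&3? no. Sum: -1

Answer: -1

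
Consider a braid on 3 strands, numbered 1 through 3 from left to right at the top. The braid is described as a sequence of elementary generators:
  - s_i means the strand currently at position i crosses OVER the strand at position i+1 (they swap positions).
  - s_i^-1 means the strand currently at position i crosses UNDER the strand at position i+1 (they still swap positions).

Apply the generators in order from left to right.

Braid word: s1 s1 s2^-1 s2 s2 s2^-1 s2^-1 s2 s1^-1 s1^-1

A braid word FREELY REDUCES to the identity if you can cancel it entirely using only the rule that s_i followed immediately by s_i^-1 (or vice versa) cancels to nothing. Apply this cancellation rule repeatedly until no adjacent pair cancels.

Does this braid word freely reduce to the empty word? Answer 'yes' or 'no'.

Answer: yes

Derivation:
Gen 1 (s1): push. Stack: [s1]
Gen 2 (s1): push. Stack: [s1 s1]
Gen 3 (s2^-1): push. Stack: [s1 s1 s2^-1]
Gen 4 (s2): cancels prior s2^-1. Stack: [s1 s1]
Gen 5 (s2): push. Stack: [s1 s1 s2]
Gen 6 (s2^-1): cancels prior s2. Stack: [s1 s1]
Gen 7 (s2^-1): push. Stack: [s1 s1 s2^-1]
Gen 8 (s2): cancels prior s2^-1. Stack: [s1 s1]
Gen 9 (s1^-1): cancels prior s1. Stack: [s1]
Gen 10 (s1^-1): cancels prior s1. Stack: []
Reduced word: (empty)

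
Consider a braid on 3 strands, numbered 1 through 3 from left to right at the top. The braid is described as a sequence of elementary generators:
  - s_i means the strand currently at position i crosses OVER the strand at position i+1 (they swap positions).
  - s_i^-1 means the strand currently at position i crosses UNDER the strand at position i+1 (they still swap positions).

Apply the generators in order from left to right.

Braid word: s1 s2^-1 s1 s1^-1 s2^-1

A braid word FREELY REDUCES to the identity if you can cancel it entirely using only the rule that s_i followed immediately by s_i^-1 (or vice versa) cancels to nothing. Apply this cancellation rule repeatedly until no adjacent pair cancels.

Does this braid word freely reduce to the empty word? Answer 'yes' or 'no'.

Answer: no

Derivation:
Gen 1 (s1): push. Stack: [s1]
Gen 2 (s2^-1): push. Stack: [s1 s2^-1]
Gen 3 (s1): push. Stack: [s1 s2^-1 s1]
Gen 4 (s1^-1): cancels prior s1. Stack: [s1 s2^-1]
Gen 5 (s2^-1): push. Stack: [s1 s2^-1 s2^-1]
Reduced word: s1 s2^-1 s2^-1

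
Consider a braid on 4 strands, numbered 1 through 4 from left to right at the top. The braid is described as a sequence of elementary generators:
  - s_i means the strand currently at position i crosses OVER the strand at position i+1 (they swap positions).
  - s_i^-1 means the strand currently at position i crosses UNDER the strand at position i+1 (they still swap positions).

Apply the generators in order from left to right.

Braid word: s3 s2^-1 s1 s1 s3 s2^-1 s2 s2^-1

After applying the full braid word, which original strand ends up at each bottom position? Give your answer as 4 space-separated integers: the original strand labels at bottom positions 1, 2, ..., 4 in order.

Answer: 1 3 4 2

Derivation:
Gen 1 (s3): strand 3 crosses over strand 4. Perm now: [1 2 4 3]
Gen 2 (s2^-1): strand 2 crosses under strand 4. Perm now: [1 4 2 3]
Gen 3 (s1): strand 1 crosses over strand 4. Perm now: [4 1 2 3]
Gen 4 (s1): strand 4 crosses over strand 1. Perm now: [1 4 2 3]
Gen 5 (s3): strand 2 crosses over strand 3. Perm now: [1 4 3 2]
Gen 6 (s2^-1): strand 4 crosses under strand 3. Perm now: [1 3 4 2]
Gen 7 (s2): strand 3 crosses over strand 4. Perm now: [1 4 3 2]
Gen 8 (s2^-1): strand 4 crosses under strand 3. Perm now: [1 3 4 2]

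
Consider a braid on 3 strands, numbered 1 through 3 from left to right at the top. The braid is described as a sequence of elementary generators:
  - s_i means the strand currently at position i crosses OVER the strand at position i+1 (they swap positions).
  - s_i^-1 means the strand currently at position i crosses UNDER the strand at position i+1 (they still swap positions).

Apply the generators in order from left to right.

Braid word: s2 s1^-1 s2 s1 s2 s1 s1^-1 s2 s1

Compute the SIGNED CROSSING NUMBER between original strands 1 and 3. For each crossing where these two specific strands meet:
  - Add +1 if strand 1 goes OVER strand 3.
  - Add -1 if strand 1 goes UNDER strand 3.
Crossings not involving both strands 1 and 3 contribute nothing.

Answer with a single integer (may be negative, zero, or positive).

Gen 1: crossing 2x3. Both 1&3? no. Sum: 0
Gen 2: 1 under 3. Both 1&3? yes. Contrib: -1. Sum: -1
Gen 3: crossing 1x2. Both 1&3? no. Sum: -1
Gen 4: crossing 3x2. Both 1&3? no. Sum: -1
Gen 5: 3 over 1. Both 1&3? yes. Contrib: -1. Sum: -2
Gen 6: crossing 2x1. Both 1&3? no. Sum: -2
Gen 7: crossing 1x2. Both 1&3? no. Sum: -2
Gen 8: 1 over 3. Both 1&3? yes. Contrib: +1. Sum: -1
Gen 9: crossing 2x3. Both 1&3? no. Sum: -1

Answer: -1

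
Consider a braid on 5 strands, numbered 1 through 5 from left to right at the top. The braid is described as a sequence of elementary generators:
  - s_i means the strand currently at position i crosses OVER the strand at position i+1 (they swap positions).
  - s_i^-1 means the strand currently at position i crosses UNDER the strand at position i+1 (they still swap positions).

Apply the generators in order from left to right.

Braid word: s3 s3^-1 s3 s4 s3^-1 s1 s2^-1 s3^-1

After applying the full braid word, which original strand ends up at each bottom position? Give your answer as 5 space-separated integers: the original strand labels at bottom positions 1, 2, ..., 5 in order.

Answer: 2 5 4 1 3

Derivation:
Gen 1 (s3): strand 3 crosses over strand 4. Perm now: [1 2 4 3 5]
Gen 2 (s3^-1): strand 4 crosses under strand 3. Perm now: [1 2 3 4 5]
Gen 3 (s3): strand 3 crosses over strand 4. Perm now: [1 2 4 3 5]
Gen 4 (s4): strand 3 crosses over strand 5. Perm now: [1 2 4 5 3]
Gen 5 (s3^-1): strand 4 crosses under strand 5. Perm now: [1 2 5 4 3]
Gen 6 (s1): strand 1 crosses over strand 2. Perm now: [2 1 5 4 3]
Gen 7 (s2^-1): strand 1 crosses under strand 5. Perm now: [2 5 1 4 3]
Gen 8 (s3^-1): strand 1 crosses under strand 4. Perm now: [2 5 4 1 3]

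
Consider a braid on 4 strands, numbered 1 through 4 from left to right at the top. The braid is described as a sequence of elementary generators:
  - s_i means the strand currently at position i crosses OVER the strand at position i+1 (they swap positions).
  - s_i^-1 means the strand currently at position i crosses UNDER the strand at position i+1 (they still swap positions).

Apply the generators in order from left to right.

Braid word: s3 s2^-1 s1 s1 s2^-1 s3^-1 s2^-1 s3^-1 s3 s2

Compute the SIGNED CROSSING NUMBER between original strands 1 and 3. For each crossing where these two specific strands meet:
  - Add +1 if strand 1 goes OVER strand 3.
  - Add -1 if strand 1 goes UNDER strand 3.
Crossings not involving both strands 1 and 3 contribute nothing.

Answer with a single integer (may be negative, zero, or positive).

Gen 1: crossing 3x4. Both 1&3? no. Sum: 0
Gen 2: crossing 2x4. Both 1&3? no. Sum: 0
Gen 3: crossing 1x4. Both 1&3? no. Sum: 0
Gen 4: crossing 4x1. Both 1&3? no. Sum: 0
Gen 5: crossing 4x2. Both 1&3? no. Sum: 0
Gen 6: crossing 4x3. Both 1&3? no. Sum: 0
Gen 7: crossing 2x3. Both 1&3? no. Sum: 0
Gen 8: crossing 2x4. Both 1&3? no. Sum: 0
Gen 9: crossing 4x2. Both 1&3? no. Sum: 0
Gen 10: crossing 3x2. Both 1&3? no. Sum: 0

Answer: 0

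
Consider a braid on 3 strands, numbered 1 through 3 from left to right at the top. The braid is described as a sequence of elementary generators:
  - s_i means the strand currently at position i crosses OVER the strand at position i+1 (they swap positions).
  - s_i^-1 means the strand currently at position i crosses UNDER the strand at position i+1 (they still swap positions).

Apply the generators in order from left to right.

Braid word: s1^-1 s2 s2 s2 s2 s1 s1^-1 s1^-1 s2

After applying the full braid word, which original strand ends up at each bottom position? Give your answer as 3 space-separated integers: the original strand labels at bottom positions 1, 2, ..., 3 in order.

Answer: 1 3 2

Derivation:
Gen 1 (s1^-1): strand 1 crosses under strand 2. Perm now: [2 1 3]
Gen 2 (s2): strand 1 crosses over strand 3. Perm now: [2 3 1]
Gen 3 (s2): strand 3 crosses over strand 1. Perm now: [2 1 3]
Gen 4 (s2): strand 1 crosses over strand 3. Perm now: [2 3 1]
Gen 5 (s2): strand 3 crosses over strand 1. Perm now: [2 1 3]
Gen 6 (s1): strand 2 crosses over strand 1. Perm now: [1 2 3]
Gen 7 (s1^-1): strand 1 crosses under strand 2. Perm now: [2 1 3]
Gen 8 (s1^-1): strand 2 crosses under strand 1. Perm now: [1 2 3]
Gen 9 (s2): strand 2 crosses over strand 3. Perm now: [1 3 2]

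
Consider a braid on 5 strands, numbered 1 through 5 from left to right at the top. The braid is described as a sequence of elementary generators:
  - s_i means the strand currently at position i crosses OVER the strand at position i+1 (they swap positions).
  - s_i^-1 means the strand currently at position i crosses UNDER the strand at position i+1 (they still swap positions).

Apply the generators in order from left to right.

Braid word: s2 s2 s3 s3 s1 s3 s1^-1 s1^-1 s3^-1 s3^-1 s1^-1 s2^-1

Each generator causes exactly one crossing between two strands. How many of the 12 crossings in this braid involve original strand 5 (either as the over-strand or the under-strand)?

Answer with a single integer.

Answer: 0

Derivation:
Gen 1: crossing 2x3. Involves strand 5? no. Count so far: 0
Gen 2: crossing 3x2. Involves strand 5? no. Count so far: 0
Gen 3: crossing 3x4. Involves strand 5? no. Count so far: 0
Gen 4: crossing 4x3. Involves strand 5? no. Count so far: 0
Gen 5: crossing 1x2. Involves strand 5? no. Count so far: 0
Gen 6: crossing 3x4. Involves strand 5? no. Count so far: 0
Gen 7: crossing 2x1. Involves strand 5? no. Count so far: 0
Gen 8: crossing 1x2. Involves strand 5? no. Count so far: 0
Gen 9: crossing 4x3. Involves strand 5? no. Count so far: 0
Gen 10: crossing 3x4. Involves strand 5? no. Count so far: 0
Gen 11: crossing 2x1. Involves strand 5? no. Count so far: 0
Gen 12: crossing 2x4. Involves strand 5? no. Count so far: 0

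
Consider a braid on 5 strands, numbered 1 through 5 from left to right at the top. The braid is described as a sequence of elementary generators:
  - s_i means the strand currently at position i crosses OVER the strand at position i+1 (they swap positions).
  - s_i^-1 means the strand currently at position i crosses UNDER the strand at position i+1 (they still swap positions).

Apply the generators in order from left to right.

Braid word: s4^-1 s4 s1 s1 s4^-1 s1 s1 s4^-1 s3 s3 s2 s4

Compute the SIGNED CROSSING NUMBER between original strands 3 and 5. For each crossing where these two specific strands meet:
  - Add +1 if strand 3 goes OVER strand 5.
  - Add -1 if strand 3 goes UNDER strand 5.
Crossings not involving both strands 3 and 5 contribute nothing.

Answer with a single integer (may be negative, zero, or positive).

Answer: 0

Derivation:
Gen 1: crossing 4x5. Both 3&5? no. Sum: 0
Gen 2: crossing 5x4. Both 3&5? no. Sum: 0
Gen 3: crossing 1x2. Both 3&5? no. Sum: 0
Gen 4: crossing 2x1. Both 3&5? no. Sum: 0
Gen 5: crossing 4x5. Both 3&5? no. Sum: 0
Gen 6: crossing 1x2. Both 3&5? no. Sum: 0
Gen 7: crossing 2x1. Both 3&5? no. Sum: 0
Gen 8: crossing 5x4. Both 3&5? no. Sum: 0
Gen 9: crossing 3x4. Both 3&5? no. Sum: 0
Gen 10: crossing 4x3. Both 3&5? no. Sum: 0
Gen 11: crossing 2x3. Both 3&5? no. Sum: 0
Gen 12: crossing 4x5. Both 3&5? no. Sum: 0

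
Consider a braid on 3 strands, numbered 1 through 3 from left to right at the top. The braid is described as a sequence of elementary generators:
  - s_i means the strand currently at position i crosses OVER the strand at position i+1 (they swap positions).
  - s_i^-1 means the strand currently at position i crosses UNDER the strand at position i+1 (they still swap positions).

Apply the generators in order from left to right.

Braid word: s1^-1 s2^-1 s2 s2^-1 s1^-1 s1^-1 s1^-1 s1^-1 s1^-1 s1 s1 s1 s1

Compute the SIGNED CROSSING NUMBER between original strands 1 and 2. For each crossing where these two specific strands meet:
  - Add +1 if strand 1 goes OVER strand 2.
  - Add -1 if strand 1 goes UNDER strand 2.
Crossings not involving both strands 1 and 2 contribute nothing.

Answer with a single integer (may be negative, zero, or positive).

Answer: -1

Derivation:
Gen 1: 1 under 2. Both 1&2? yes. Contrib: -1. Sum: -1
Gen 2: crossing 1x3. Both 1&2? no. Sum: -1
Gen 3: crossing 3x1. Both 1&2? no. Sum: -1
Gen 4: crossing 1x3. Both 1&2? no. Sum: -1
Gen 5: crossing 2x3. Both 1&2? no. Sum: -1
Gen 6: crossing 3x2. Both 1&2? no. Sum: -1
Gen 7: crossing 2x3. Both 1&2? no. Sum: -1
Gen 8: crossing 3x2. Both 1&2? no. Sum: -1
Gen 9: crossing 2x3. Both 1&2? no. Sum: -1
Gen 10: crossing 3x2. Both 1&2? no. Sum: -1
Gen 11: crossing 2x3. Both 1&2? no. Sum: -1
Gen 12: crossing 3x2. Both 1&2? no. Sum: -1
Gen 13: crossing 2x3. Both 1&2? no. Sum: -1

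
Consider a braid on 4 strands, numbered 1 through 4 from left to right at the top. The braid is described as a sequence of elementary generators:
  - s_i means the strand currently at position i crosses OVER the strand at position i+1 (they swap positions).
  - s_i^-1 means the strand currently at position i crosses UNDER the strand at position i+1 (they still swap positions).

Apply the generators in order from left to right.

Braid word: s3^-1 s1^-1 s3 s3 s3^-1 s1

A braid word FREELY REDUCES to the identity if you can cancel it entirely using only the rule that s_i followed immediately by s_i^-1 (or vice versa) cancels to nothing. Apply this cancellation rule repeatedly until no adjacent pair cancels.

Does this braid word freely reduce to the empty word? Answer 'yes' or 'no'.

Answer: no

Derivation:
Gen 1 (s3^-1): push. Stack: [s3^-1]
Gen 2 (s1^-1): push. Stack: [s3^-1 s1^-1]
Gen 3 (s3): push. Stack: [s3^-1 s1^-1 s3]
Gen 4 (s3): push. Stack: [s3^-1 s1^-1 s3 s3]
Gen 5 (s3^-1): cancels prior s3. Stack: [s3^-1 s1^-1 s3]
Gen 6 (s1): push. Stack: [s3^-1 s1^-1 s3 s1]
Reduced word: s3^-1 s1^-1 s3 s1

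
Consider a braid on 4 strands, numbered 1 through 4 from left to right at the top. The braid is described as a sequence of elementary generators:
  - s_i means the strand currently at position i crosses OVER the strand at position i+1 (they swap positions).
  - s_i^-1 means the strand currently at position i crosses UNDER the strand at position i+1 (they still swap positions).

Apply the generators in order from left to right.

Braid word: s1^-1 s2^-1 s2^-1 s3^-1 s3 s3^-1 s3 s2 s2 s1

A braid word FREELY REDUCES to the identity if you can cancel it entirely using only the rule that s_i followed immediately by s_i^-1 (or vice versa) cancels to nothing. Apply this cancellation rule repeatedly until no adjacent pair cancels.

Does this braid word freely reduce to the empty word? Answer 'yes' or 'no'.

Answer: yes

Derivation:
Gen 1 (s1^-1): push. Stack: [s1^-1]
Gen 2 (s2^-1): push. Stack: [s1^-1 s2^-1]
Gen 3 (s2^-1): push. Stack: [s1^-1 s2^-1 s2^-1]
Gen 4 (s3^-1): push. Stack: [s1^-1 s2^-1 s2^-1 s3^-1]
Gen 5 (s3): cancels prior s3^-1. Stack: [s1^-1 s2^-1 s2^-1]
Gen 6 (s3^-1): push. Stack: [s1^-1 s2^-1 s2^-1 s3^-1]
Gen 7 (s3): cancels prior s3^-1. Stack: [s1^-1 s2^-1 s2^-1]
Gen 8 (s2): cancels prior s2^-1. Stack: [s1^-1 s2^-1]
Gen 9 (s2): cancels prior s2^-1. Stack: [s1^-1]
Gen 10 (s1): cancels prior s1^-1. Stack: []
Reduced word: (empty)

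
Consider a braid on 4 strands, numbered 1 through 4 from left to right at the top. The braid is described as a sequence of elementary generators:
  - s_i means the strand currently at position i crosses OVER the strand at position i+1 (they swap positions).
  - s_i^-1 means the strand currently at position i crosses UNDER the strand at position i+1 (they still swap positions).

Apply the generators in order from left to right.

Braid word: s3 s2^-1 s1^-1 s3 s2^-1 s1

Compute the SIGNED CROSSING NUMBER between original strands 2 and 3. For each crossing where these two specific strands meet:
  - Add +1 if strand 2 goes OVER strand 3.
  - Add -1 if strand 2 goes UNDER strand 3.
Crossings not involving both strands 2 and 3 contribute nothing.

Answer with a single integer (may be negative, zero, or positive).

Gen 1: crossing 3x4. Both 2&3? no. Sum: 0
Gen 2: crossing 2x4. Both 2&3? no. Sum: 0
Gen 3: crossing 1x4. Both 2&3? no. Sum: 0
Gen 4: 2 over 3. Both 2&3? yes. Contrib: +1. Sum: 1
Gen 5: crossing 1x3. Both 2&3? no. Sum: 1
Gen 6: crossing 4x3. Both 2&3? no. Sum: 1

Answer: 1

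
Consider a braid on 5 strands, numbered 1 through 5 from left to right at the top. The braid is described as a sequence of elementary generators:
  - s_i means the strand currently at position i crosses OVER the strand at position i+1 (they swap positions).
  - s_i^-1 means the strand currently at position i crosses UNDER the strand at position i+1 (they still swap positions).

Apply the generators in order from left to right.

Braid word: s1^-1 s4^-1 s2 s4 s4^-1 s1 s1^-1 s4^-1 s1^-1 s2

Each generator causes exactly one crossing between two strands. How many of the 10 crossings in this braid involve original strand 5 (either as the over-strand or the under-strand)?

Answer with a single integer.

Gen 1: crossing 1x2. Involves strand 5? no. Count so far: 0
Gen 2: crossing 4x5. Involves strand 5? yes. Count so far: 1
Gen 3: crossing 1x3. Involves strand 5? no. Count so far: 1
Gen 4: crossing 5x4. Involves strand 5? yes. Count so far: 2
Gen 5: crossing 4x5. Involves strand 5? yes. Count so far: 3
Gen 6: crossing 2x3. Involves strand 5? no. Count so far: 3
Gen 7: crossing 3x2. Involves strand 5? no. Count so far: 3
Gen 8: crossing 5x4. Involves strand 5? yes. Count so far: 4
Gen 9: crossing 2x3. Involves strand 5? no. Count so far: 4
Gen 10: crossing 2x1. Involves strand 5? no. Count so far: 4

Answer: 4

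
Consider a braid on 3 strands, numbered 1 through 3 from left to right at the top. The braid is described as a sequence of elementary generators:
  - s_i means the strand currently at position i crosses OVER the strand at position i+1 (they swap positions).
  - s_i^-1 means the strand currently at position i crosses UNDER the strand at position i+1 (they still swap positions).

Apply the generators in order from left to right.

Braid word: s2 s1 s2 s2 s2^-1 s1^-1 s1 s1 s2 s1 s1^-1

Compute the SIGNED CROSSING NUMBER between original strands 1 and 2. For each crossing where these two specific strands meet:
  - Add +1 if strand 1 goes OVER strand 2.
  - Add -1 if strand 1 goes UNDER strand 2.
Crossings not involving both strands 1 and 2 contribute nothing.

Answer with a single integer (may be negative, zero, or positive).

Gen 1: crossing 2x3. Both 1&2? no. Sum: 0
Gen 2: crossing 1x3. Both 1&2? no. Sum: 0
Gen 3: 1 over 2. Both 1&2? yes. Contrib: +1. Sum: 1
Gen 4: 2 over 1. Both 1&2? yes. Contrib: -1. Sum: 0
Gen 5: 1 under 2. Both 1&2? yes. Contrib: -1. Sum: -1
Gen 6: crossing 3x2. Both 1&2? no. Sum: -1
Gen 7: crossing 2x3. Both 1&2? no. Sum: -1
Gen 8: crossing 3x2. Both 1&2? no. Sum: -1
Gen 9: crossing 3x1. Both 1&2? no. Sum: -1
Gen 10: 2 over 1. Both 1&2? yes. Contrib: -1. Sum: -2
Gen 11: 1 under 2. Both 1&2? yes. Contrib: -1. Sum: -3

Answer: -3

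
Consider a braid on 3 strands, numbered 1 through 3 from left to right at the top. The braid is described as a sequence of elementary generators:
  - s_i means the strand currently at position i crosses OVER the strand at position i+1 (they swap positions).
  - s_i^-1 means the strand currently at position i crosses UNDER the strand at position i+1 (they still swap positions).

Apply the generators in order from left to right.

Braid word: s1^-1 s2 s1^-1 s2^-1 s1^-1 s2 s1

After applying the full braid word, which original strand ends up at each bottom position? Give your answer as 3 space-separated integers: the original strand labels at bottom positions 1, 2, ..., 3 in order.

Gen 1 (s1^-1): strand 1 crosses under strand 2. Perm now: [2 1 3]
Gen 2 (s2): strand 1 crosses over strand 3. Perm now: [2 3 1]
Gen 3 (s1^-1): strand 2 crosses under strand 3. Perm now: [3 2 1]
Gen 4 (s2^-1): strand 2 crosses under strand 1. Perm now: [3 1 2]
Gen 5 (s1^-1): strand 3 crosses under strand 1. Perm now: [1 3 2]
Gen 6 (s2): strand 3 crosses over strand 2. Perm now: [1 2 3]
Gen 7 (s1): strand 1 crosses over strand 2. Perm now: [2 1 3]

Answer: 2 1 3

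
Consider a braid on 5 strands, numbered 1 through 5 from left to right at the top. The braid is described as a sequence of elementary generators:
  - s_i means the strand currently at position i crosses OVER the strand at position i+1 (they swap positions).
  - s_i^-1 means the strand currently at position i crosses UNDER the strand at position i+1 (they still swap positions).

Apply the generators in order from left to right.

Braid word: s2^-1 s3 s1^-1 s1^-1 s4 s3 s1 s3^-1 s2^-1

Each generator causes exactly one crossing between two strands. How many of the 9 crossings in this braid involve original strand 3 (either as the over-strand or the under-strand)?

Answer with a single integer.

Gen 1: crossing 2x3. Involves strand 3? yes. Count so far: 1
Gen 2: crossing 2x4. Involves strand 3? no. Count so far: 1
Gen 3: crossing 1x3. Involves strand 3? yes. Count so far: 2
Gen 4: crossing 3x1. Involves strand 3? yes. Count so far: 3
Gen 5: crossing 2x5. Involves strand 3? no. Count so far: 3
Gen 6: crossing 4x5. Involves strand 3? no. Count so far: 3
Gen 7: crossing 1x3. Involves strand 3? yes. Count so far: 4
Gen 8: crossing 5x4. Involves strand 3? no. Count so far: 4
Gen 9: crossing 1x4. Involves strand 3? no. Count so far: 4

Answer: 4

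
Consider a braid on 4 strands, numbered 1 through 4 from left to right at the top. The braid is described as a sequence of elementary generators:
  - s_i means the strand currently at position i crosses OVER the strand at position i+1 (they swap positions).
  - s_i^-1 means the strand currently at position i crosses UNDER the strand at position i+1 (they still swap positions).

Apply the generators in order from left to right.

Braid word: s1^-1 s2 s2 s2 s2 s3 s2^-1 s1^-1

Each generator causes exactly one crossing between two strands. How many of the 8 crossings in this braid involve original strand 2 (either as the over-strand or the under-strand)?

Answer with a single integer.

Gen 1: crossing 1x2. Involves strand 2? yes. Count so far: 1
Gen 2: crossing 1x3. Involves strand 2? no. Count so far: 1
Gen 3: crossing 3x1. Involves strand 2? no. Count so far: 1
Gen 4: crossing 1x3. Involves strand 2? no. Count so far: 1
Gen 5: crossing 3x1. Involves strand 2? no. Count so far: 1
Gen 6: crossing 3x4. Involves strand 2? no. Count so far: 1
Gen 7: crossing 1x4. Involves strand 2? no. Count so far: 1
Gen 8: crossing 2x4. Involves strand 2? yes. Count so far: 2

Answer: 2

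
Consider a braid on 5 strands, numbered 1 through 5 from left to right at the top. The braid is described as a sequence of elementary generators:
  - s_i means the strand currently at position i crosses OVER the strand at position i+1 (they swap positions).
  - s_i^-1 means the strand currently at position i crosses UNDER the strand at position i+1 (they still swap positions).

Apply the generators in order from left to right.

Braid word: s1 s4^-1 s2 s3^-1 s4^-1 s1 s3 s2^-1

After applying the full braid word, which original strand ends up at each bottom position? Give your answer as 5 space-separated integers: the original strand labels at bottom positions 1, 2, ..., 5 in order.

Gen 1 (s1): strand 1 crosses over strand 2. Perm now: [2 1 3 4 5]
Gen 2 (s4^-1): strand 4 crosses under strand 5. Perm now: [2 1 3 5 4]
Gen 3 (s2): strand 1 crosses over strand 3. Perm now: [2 3 1 5 4]
Gen 4 (s3^-1): strand 1 crosses under strand 5. Perm now: [2 3 5 1 4]
Gen 5 (s4^-1): strand 1 crosses under strand 4. Perm now: [2 3 5 4 1]
Gen 6 (s1): strand 2 crosses over strand 3. Perm now: [3 2 5 4 1]
Gen 7 (s3): strand 5 crosses over strand 4. Perm now: [3 2 4 5 1]
Gen 8 (s2^-1): strand 2 crosses under strand 4. Perm now: [3 4 2 5 1]

Answer: 3 4 2 5 1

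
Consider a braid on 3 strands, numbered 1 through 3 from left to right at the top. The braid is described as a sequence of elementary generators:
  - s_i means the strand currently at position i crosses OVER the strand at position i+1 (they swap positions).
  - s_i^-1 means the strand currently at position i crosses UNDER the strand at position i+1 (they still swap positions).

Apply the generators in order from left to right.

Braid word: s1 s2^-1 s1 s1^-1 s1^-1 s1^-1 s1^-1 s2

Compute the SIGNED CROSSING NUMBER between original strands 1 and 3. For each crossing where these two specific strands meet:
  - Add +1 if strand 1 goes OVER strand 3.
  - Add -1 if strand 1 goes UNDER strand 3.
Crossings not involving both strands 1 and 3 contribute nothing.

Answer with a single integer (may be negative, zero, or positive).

Gen 1: crossing 1x2. Both 1&3? no. Sum: 0
Gen 2: 1 under 3. Both 1&3? yes. Contrib: -1. Sum: -1
Gen 3: crossing 2x3. Both 1&3? no. Sum: -1
Gen 4: crossing 3x2. Both 1&3? no. Sum: -1
Gen 5: crossing 2x3. Both 1&3? no. Sum: -1
Gen 6: crossing 3x2. Both 1&3? no. Sum: -1
Gen 7: crossing 2x3. Both 1&3? no. Sum: -1
Gen 8: crossing 2x1. Both 1&3? no. Sum: -1

Answer: -1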